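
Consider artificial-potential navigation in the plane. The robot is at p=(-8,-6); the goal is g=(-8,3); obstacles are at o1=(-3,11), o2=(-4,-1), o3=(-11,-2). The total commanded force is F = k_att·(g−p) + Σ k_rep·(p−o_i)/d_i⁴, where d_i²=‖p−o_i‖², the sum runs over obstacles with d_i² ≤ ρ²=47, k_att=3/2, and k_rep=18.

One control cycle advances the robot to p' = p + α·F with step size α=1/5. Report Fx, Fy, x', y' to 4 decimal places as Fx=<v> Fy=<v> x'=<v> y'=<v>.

Fx=0.0436 Fy=13.3313 x'=-7.9913 y'=-3.3337

F_att = 3/2·(g−p) = 3/2·(0,9) = (0.0000,13.5000)
o1: d²=314 > ρ²=47 → inactive
o2: d²=41 ≤ ρ²=47; F_rep = 18·(-4,-5)/41² = (-0.0428,-0.0535)
o3: d²=25 ≤ ρ²=47; F_rep = 18·(3,-4)/25² = (0.0864,-0.1152)
F = F_att + ΣF_rep = (0.0436,13.3313)
p' = p + 1/5·F = (-7.9913,-3.3337)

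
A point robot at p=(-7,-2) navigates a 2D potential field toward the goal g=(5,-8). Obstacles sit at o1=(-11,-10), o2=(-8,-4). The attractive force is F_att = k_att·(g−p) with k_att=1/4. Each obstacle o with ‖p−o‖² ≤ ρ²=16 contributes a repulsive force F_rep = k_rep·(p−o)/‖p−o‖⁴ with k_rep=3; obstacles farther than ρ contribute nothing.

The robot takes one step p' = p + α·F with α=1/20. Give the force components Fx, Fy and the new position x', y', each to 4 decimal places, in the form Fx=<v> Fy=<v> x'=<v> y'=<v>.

F_att = 1/4·(g−p) = 1/4·(12,-6) = (3.0000,-1.5000)
o1: d²=80 > ρ²=16 → inactive
o2: d²=5 ≤ ρ²=16; F_rep = 3·(1,2)/5² = (0.1200,0.2400)
F = F_att + ΣF_rep = (3.1200,-1.2600)
p' = p + 1/20·F = (-6.8440,-2.0630)

Fx=3.1200 Fy=-1.2600 x'=-6.8440 y'=-2.0630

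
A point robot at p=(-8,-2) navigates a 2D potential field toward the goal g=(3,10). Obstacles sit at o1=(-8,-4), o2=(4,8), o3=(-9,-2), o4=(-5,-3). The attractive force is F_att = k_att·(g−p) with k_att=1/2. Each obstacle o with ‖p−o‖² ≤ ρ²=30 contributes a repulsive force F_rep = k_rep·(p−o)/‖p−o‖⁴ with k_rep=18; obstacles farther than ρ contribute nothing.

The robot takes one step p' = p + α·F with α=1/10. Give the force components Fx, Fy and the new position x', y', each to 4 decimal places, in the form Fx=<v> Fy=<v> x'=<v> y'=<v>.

Fx=22.9600 Fy=8.4300 x'=-5.7040 y'=-1.1570

F_att = 1/2·(g−p) = 1/2·(11,12) = (5.5000,6.0000)
o1: d²=4 ≤ ρ²=30; F_rep = 18·(0,2)/4² = (0.0000,2.2500)
o2: d²=244 > ρ²=30 → inactive
o3: d²=1 ≤ ρ²=30; F_rep = 18·(1,0)/1² = (18.0000,0.0000)
o4: d²=10 ≤ ρ²=30; F_rep = 18·(-3,1)/10² = (-0.5400,0.1800)
F = F_att + ΣF_rep = (22.9600,8.4300)
p' = p + 1/10·F = (-5.7040,-1.1570)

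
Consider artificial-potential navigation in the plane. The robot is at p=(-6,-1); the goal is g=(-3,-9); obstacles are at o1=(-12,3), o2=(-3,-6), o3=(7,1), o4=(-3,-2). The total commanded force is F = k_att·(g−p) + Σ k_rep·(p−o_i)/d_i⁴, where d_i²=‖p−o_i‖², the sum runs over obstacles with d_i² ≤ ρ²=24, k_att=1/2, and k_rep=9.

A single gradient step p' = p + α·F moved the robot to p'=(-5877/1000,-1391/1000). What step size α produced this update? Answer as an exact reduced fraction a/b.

F_att = 1/2·(g−p) = 1/2·(3,-8) = (1.5000,-4.0000)
o1: d²=52 > ρ²=24 → inactive
o2: d²=34 > ρ²=24 → inactive
o3: d²=173 > ρ²=24 → inactive
o4: d²=10 ≤ ρ²=24; F_rep = 9·(-3,1)/10² = (-0.2700,0.0900)
F = F_att + ΣF_rep = (1.2300,-3.9100)
Δp = p'−p = (0.1230,-0.3910); α = Δx/Fx = (123/1000) / (123/100) = 1/10
check: Δy/Fy = (-391/1000) / (-391/100) = 1/10 ✓

α = 1/10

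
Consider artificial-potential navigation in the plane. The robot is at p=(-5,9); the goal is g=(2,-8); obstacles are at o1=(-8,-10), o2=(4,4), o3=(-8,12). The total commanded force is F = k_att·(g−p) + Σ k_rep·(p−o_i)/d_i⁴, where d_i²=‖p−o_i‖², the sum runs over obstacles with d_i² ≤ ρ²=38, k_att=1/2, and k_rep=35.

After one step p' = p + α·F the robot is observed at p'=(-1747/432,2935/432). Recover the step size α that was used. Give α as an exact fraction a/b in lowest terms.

α = 1/4

F_att = 1/2·(g−p) = 1/2·(7,-17) = (3.5000,-8.5000)
o1: d²=370 > ρ²=38 → inactive
o2: d²=106 > ρ²=38 → inactive
o3: d²=18 ≤ ρ²=38; F_rep = 35·(3,-3)/18² = (0.3241,-0.3241)
F = F_att + ΣF_rep = (3.8241,-8.8241)
Δp = p'−p = (0.9560,-2.2060); α = Δx/Fx = (413/432) / (413/108) = 1/4
check: Δy/Fy = (-953/432) / (-953/108) = 1/4 ✓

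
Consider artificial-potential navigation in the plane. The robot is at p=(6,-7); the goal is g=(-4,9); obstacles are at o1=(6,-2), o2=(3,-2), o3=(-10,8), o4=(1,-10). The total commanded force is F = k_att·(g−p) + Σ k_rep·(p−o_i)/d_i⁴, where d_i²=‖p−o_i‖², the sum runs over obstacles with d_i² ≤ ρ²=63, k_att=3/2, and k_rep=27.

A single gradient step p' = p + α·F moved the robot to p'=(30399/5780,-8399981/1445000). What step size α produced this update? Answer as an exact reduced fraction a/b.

F_att = 3/2·(g−p) = 3/2·(-10,16) = (-15.0000,24.0000)
o1: d²=25 ≤ ρ²=63; F_rep = 27·(0,-5)/25² = (0.0000,-0.2160)
o2: d²=34 ≤ ρ²=63; F_rep = 27·(3,-5)/34² = (0.0701,-0.1168)
o3: d²=481 > ρ²=63 → inactive
o4: d²=34 ≤ ρ²=63; F_rep = 27·(5,3)/34² = (0.1168,0.0701)
F = F_att + ΣF_rep = (-14.8131,23.7373)
Δp = p'−p = (-0.7407,1.1869); α = Δx/Fx = (-4281/5780) / (-4281/289) = 1/20
check: Δy/Fy = (1715019/1445000) / (1715019/72250) = 1/20 ✓

α = 1/20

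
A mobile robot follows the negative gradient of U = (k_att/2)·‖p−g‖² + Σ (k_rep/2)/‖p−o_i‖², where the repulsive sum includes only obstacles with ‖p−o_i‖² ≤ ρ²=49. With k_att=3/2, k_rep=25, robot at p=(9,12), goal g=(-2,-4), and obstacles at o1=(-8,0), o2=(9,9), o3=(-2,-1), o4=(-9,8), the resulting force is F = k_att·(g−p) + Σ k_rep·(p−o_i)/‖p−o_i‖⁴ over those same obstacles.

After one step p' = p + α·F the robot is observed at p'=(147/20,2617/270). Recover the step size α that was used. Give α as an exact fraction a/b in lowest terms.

α = 1/10

F_att = 3/2·(g−p) = 3/2·(-11,-16) = (-16.5000,-24.0000)
o1: d²=433 > ρ²=49 → inactive
o2: d²=9 ≤ ρ²=49; F_rep = 25·(0,3)/9² = (0.0000,0.9259)
o3: d²=290 > ρ²=49 → inactive
o4: d²=340 > ρ²=49 → inactive
F = F_att + ΣF_rep = (-16.5000,-23.0741)
Δp = p'−p = (-1.6500,-2.3074); α = Δx/Fx = (-33/20) / (-33/2) = 1/10
check: Δy/Fy = (-623/270) / (-623/27) = 1/10 ✓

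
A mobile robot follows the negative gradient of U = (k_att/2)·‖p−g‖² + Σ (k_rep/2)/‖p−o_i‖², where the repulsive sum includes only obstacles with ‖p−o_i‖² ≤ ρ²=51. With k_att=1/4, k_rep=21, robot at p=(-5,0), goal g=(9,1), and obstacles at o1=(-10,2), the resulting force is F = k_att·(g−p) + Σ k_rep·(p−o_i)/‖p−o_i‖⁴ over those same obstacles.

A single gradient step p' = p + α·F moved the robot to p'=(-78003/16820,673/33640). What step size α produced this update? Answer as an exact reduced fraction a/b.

α = 1/10

F_att = 1/4·(g−p) = 1/4·(14,1) = (3.5000,0.2500)
o1: d²=29 ≤ ρ²=51; F_rep = 21·(5,-2)/29² = (0.1249,-0.0499)
F = F_att + ΣF_rep = (3.6249,0.2001)
Δp = p'−p = (0.3625,0.0200); α = Δx/Fx = (6097/16820) / (6097/1682) = 1/10
check: Δy/Fy = (673/33640) / (673/3364) = 1/10 ✓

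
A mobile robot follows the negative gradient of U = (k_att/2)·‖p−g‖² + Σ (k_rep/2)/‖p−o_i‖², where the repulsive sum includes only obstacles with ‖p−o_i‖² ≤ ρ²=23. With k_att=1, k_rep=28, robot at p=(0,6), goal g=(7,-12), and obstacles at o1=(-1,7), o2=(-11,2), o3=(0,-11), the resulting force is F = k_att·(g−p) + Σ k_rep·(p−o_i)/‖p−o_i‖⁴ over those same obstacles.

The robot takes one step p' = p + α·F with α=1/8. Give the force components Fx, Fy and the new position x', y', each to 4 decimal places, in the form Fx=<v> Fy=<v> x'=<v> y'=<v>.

F_att = 1·(g−p) = 1·(7,-18) = (7.0000,-18.0000)
o1: d²=2 ≤ ρ²=23; F_rep = 28·(1,-1)/2² = (7.0000,-7.0000)
o2: d²=137 > ρ²=23 → inactive
o3: d²=289 > ρ²=23 → inactive
F = F_att + ΣF_rep = (14.0000,-25.0000)
p' = p + 1/8·F = (1.7500,2.8750)

Fx=14.0000 Fy=-25.0000 x'=1.7500 y'=2.8750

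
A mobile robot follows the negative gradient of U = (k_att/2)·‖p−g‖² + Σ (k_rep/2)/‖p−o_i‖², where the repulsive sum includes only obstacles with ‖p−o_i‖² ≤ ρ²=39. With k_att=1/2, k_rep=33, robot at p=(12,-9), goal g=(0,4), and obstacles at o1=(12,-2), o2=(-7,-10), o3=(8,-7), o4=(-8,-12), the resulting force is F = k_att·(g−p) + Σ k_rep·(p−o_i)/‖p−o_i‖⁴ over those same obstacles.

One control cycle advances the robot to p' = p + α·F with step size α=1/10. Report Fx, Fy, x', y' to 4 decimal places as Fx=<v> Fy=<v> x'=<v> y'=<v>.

Fx=-5.6700 Fy=6.3350 x'=11.4330 y'=-8.3665

F_att = 1/2·(g−p) = 1/2·(-12,13) = (-6.0000,6.5000)
o1: d²=49 > ρ²=39 → inactive
o2: d²=362 > ρ²=39 → inactive
o3: d²=20 ≤ ρ²=39; F_rep = 33·(4,-2)/20² = (0.3300,-0.1650)
o4: d²=409 > ρ²=39 → inactive
F = F_att + ΣF_rep = (-5.6700,6.3350)
p' = p + 1/10·F = (11.4330,-8.3665)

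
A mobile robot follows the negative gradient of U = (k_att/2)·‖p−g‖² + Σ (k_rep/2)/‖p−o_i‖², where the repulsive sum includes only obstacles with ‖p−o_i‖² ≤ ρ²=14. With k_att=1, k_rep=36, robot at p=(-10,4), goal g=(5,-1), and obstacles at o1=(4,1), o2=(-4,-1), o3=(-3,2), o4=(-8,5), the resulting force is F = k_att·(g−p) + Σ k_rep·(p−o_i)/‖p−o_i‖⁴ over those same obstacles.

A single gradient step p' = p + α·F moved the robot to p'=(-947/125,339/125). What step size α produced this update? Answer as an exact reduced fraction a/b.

F_att = 1·(g−p) = 1·(15,-5) = (15.0000,-5.0000)
o1: d²=205 > ρ²=14 → inactive
o2: d²=61 > ρ²=14 → inactive
o3: d²=53 > ρ²=14 → inactive
o4: d²=5 ≤ ρ²=14; F_rep = 36·(-2,-1)/5² = (-2.8800,-1.4400)
F = F_att + ΣF_rep = (12.1200,-6.4400)
Δp = p'−p = (2.4240,-1.2880); α = Δx/Fx = (303/125) / (303/25) = 1/5
check: Δy/Fy = (-161/125) / (-161/25) = 1/5 ✓

α = 1/5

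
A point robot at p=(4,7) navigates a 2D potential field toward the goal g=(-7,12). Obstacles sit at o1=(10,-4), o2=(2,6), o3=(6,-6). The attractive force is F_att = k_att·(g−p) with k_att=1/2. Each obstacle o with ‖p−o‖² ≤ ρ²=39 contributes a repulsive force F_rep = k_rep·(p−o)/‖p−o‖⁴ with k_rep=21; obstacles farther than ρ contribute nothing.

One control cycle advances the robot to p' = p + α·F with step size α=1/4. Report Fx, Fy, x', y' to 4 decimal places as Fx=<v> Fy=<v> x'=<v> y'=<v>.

F_att = 1/2·(g−p) = 1/2·(-11,5) = (-5.5000,2.5000)
o1: d²=157 > ρ²=39 → inactive
o2: d²=5 ≤ ρ²=39; F_rep = 21·(2,1)/5² = (1.6800,0.8400)
o3: d²=173 > ρ²=39 → inactive
F = F_att + ΣF_rep = (-3.8200,3.3400)
p' = p + 1/4·F = (3.0450,7.8350)

Fx=-3.8200 Fy=3.3400 x'=3.0450 y'=7.8350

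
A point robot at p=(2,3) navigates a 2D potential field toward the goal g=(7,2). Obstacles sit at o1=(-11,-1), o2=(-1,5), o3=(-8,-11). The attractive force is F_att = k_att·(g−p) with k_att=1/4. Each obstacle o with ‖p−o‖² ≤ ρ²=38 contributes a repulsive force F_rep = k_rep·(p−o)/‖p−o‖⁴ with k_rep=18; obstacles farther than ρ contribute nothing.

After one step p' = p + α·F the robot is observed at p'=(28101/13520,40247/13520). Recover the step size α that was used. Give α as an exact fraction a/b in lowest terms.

α = 1/20

F_att = 1/4·(g−p) = 1/4·(5,-1) = (1.2500,-0.2500)
o1: d²=185 > ρ²=38 → inactive
o2: d²=13 ≤ ρ²=38; F_rep = 18·(3,-2)/13² = (0.3195,-0.2130)
o3: d²=296 > ρ²=38 → inactive
F = F_att + ΣF_rep = (1.5695,-0.4630)
Δp = p'−p = (0.0785,-0.0232); α = Δx/Fx = (1061/13520) / (1061/676) = 1/20
check: Δy/Fy = (-313/13520) / (-313/676) = 1/20 ✓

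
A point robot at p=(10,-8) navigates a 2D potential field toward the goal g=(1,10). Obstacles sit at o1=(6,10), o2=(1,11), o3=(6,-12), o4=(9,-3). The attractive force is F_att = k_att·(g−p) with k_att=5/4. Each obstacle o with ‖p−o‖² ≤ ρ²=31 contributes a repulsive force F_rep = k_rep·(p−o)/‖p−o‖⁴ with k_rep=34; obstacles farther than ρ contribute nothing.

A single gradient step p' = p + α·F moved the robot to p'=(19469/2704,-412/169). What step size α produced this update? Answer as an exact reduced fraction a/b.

α = 1/4

F_att = 5/4·(g−p) = 5/4·(-9,18) = (-11.2500,22.5000)
o1: d²=340 > ρ²=31 → inactive
o2: d²=442 > ρ²=31 → inactive
o3: d²=32 > ρ²=31 → inactive
o4: d²=26 ≤ ρ²=31; F_rep = 34·(1,-5)/26² = (0.0503,-0.2515)
F = F_att + ΣF_rep = (-11.1997,22.2485)
Δp = p'−p = (-2.7999,5.5621); α = Δx/Fx = (-7571/2704) / (-7571/676) = 1/4
check: Δy/Fy = (940/169) / (3760/169) = 1/4 ✓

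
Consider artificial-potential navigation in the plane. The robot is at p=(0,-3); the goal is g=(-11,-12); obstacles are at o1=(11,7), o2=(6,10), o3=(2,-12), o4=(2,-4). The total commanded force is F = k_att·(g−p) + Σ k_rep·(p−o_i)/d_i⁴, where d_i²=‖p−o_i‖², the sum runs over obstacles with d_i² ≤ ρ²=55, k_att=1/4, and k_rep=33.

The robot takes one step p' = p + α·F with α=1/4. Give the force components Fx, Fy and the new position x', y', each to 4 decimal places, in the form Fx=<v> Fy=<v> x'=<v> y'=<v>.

Fx=-5.3900 Fy=-0.9300 x'=-1.3475 y'=-3.2325

F_att = 1/4·(g−p) = 1/4·(-11,-9) = (-2.7500,-2.2500)
o1: d²=221 > ρ²=55 → inactive
o2: d²=205 > ρ²=55 → inactive
o3: d²=85 > ρ²=55 → inactive
o4: d²=5 ≤ ρ²=55; F_rep = 33·(-2,1)/5² = (-2.6400,1.3200)
F = F_att + ΣF_rep = (-5.3900,-0.9300)
p' = p + 1/4·F = (-1.3475,-3.2325)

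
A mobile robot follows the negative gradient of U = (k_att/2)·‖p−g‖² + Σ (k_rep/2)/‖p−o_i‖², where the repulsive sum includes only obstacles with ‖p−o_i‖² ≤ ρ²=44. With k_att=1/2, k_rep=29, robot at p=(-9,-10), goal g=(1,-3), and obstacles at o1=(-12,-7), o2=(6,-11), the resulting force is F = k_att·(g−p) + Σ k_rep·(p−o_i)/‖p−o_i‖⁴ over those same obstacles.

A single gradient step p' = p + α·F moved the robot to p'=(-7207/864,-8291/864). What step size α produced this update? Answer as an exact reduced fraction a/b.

F_att = 1/2·(g−p) = 1/2·(10,7) = (5.0000,3.5000)
o1: d²=18 ≤ ρ²=44; F_rep = 29·(3,-3)/18² = (0.2685,-0.2685)
o2: d²=226 > ρ²=44 → inactive
F = F_att + ΣF_rep = (5.2685,3.2315)
Δp = p'−p = (0.6586,0.4039); α = Δx/Fx = (569/864) / (569/108) = 1/8
check: Δy/Fy = (349/864) / (349/108) = 1/8 ✓

α = 1/8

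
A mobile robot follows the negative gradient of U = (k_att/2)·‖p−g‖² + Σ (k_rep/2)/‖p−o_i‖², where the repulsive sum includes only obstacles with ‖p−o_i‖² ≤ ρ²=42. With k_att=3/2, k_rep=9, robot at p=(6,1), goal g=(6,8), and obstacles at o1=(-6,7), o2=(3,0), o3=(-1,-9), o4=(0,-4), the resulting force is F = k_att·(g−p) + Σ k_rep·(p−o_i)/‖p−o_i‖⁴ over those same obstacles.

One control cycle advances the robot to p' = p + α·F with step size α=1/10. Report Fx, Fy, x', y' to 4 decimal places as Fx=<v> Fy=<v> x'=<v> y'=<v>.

F_att = 3/2·(g−p) = 3/2·(0,7) = (0.0000,10.5000)
o1: d²=180 > ρ²=42 → inactive
o2: d²=10 ≤ ρ²=42; F_rep = 9·(3,1)/10² = (0.2700,0.0900)
o3: d²=149 > ρ²=42 → inactive
o4: d²=61 > ρ²=42 → inactive
F = F_att + ΣF_rep = (0.2700,10.5900)
p' = p + 1/10·F = (6.0270,2.0590)

Fx=0.2700 Fy=10.5900 x'=6.0270 y'=2.0590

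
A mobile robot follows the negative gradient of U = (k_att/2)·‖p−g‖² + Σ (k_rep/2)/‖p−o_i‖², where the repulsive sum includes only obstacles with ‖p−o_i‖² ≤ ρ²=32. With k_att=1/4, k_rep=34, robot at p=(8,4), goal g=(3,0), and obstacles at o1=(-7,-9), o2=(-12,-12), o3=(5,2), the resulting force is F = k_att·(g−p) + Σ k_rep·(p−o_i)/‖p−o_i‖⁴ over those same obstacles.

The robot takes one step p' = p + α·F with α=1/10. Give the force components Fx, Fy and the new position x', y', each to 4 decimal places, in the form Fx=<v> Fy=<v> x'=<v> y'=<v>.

F_att = 1/4·(g−p) = 1/4·(-5,-4) = (-1.2500,-1.0000)
o1: d²=394 > ρ²=32 → inactive
o2: d²=656 > ρ²=32 → inactive
o3: d²=13 ≤ ρ²=32; F_rep = 34·(3,2)/13² = (0.6036,0.4024)
F = F_att + ΣF_rep = (-0.6464,-0.5976)
p' = p + 1/10·F = (7.9354,3.9402)

Fx=-0.6464 Fy=-0.5976 x'=7.9354 y'=3.9402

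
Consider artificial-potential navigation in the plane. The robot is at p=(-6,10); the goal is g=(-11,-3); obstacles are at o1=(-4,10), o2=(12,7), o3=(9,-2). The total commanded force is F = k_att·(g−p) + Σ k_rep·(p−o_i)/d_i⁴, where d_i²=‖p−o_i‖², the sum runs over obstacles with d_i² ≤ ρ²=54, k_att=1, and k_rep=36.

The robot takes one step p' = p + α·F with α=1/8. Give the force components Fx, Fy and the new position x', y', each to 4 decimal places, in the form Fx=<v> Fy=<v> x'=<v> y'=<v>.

F_att = 1·(g−p) = 1·(-5,-13) = (-5.0000,-13.0000)
o1: d²=4 ≤ ρ²=54; F_rep = 36·(-2,0)/4² = (-4.5000,0.0000)
o2: d²=333 > ρ²=54 → inactive
o3: d²=369 > ρ²=54 → inactive
F = F_att + ΣF_rep = (-9.5000,-13.0000)
p' = p + 1/8·F = (-7.1875,8.3750)

Fx=-9.5000 Fy=-13.0000 x'=-7.1875 y'=8.3750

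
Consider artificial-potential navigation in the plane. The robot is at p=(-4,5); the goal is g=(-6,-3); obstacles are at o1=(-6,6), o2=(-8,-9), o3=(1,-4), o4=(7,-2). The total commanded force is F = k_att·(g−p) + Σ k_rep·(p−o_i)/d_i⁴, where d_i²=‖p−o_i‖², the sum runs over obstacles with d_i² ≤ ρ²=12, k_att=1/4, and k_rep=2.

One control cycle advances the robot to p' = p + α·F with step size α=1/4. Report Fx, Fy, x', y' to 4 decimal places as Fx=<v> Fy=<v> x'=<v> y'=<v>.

Fx=-0.3400 Fy=-2.0800 x'=-4.0850 y'=4.4800

F_att = 1/4·(g−p) = 1/4·(-2,-8) = (-0.5000,-2.0000)
o1: d²=5 ≤ ρ²=12; F_rep = 2·(2,-1)/5² = (0.1600,-0.0800)
o2: d²=212 > ρ²=12 → inactive
o3: d²=106 > ρ²=12 → inactive
o4: d²=170 > ρ²=12 → inactive
F = F_att + ΣF_rep = (-0.3400,-2.0800)
p' = p + 1/4·F = (-4.0850,4.4800)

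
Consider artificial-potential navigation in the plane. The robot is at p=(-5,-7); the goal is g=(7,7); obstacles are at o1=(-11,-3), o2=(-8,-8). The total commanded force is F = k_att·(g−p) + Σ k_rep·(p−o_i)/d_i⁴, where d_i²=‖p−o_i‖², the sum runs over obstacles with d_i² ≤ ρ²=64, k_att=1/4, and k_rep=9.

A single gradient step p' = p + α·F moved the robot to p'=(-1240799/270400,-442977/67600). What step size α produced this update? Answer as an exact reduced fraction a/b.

F_att = 1/4·(g−p) = 1/4·(12,14) = (3.0000,3.5000)
o1: d²=52 ≤ ρ²=64; F_rep = 9·(6,-4)/52² = (0.0200,-0.0133)
o2: d²=10 ≤ ρ²=64; F_rep = 9·(3,1)/10² = (0.2700,0.0900)
F = F_att + ΣF_rep = (3.2900,3.5767)
Δp = p'−p = (0.4112,0.4471); α = Δx/Fx = (111201/270400) / (111201/33800) = 1/8
check: Δy/Fy = (30223/67600) / (30223/8450) = 1/8 ✓

α = 1/8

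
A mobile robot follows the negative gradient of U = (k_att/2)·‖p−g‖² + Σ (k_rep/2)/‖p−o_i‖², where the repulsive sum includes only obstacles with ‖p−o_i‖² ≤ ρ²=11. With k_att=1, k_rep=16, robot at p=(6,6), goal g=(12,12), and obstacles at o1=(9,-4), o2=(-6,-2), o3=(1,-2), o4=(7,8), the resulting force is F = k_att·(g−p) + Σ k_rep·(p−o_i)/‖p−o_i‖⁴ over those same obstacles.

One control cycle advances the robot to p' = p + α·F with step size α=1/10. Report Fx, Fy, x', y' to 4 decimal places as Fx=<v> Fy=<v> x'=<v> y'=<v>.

Fx=5.3600 Fy=4.7200 x'=6.5360 y'=6.4720

F_att = 1·(g−p) = 1·(6,6) = (6.0000,6.0000)
o1: d²=109 > ρ²=11 → inactive
o2: d²=208 > ρ²=11 → inactive
o3: d²=89 > ρ²=11 → inactive
o4: d²=5 ≤ ρ²=11; F_rep = 16·(-1,-2)/5² = (-0.6400,-1.2800)
F = F_att + ΣF_rep = (5.3600,4.7200)
p' = p + 1/10·F = (6.5360,6.4720)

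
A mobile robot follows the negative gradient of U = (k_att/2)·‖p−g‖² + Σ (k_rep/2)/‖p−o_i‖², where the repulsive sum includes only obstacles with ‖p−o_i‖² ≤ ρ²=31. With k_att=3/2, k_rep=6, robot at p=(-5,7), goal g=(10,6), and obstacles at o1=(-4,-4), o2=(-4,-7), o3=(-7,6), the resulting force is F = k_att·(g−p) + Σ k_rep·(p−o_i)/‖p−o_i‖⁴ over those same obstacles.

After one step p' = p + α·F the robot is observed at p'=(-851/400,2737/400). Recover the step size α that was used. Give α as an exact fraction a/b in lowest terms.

α = 1/8

F_att = 3/2·(g−p) = 3/2·(15,-1) = (22.5000,-1.5000)
o1: d²=122 > ρ²=31 → inactive
o2: d²=197 > ρ²=31 → inactive
o3: d²=5 ≤ ρ²=31; F_rep = 6·(2,1)/5² = (0.4800,0.2400)
F = F_att + ΣF_rep = (22.9800,-1.2600)
Δp = p'−p = (2.8725,-0.1575); α = Δx/Fx = (1149/400) / (1149/50) = 1/8
check: Δy/Fy = (-63/400) / (-63/50) = 1/8 ✓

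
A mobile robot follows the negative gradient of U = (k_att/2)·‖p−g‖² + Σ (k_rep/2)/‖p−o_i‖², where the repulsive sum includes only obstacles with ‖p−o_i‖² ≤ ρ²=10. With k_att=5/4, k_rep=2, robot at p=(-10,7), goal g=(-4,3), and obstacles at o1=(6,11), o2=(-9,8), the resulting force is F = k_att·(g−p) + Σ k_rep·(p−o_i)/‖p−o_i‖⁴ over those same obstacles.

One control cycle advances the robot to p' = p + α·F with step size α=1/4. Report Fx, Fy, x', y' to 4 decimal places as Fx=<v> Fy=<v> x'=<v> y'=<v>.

Fx=7.0000 Fy=-5.5000 x'=-8.2500 y'=5.6250

F_att = 5/4·(g−p) = 5/4·(6,-4) = (7.5000,-5.0000)
o1: d²=272 > ρ²=10 → inactive
o2: d²=2 ≤ ρ²=10; F_rep = 2·(-1,-1)/2² = (-0.5000,-0.5000)
F = F_att + ΣF_rep = (7.0000,-5.5000)
p' = p + 1/4·F = (-8.2500,5.6250)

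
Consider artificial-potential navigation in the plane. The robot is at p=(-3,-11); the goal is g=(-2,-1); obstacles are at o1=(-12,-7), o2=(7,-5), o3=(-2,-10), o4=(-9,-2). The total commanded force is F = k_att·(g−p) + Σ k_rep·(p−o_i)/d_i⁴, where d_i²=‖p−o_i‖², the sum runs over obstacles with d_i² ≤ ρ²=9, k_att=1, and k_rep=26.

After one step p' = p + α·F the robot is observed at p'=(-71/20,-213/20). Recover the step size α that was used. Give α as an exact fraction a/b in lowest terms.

α = 1/10

F_att = 1·(g−p) = 1·(1,10) = (1.0000,10.0000)
o1: d²=97 > ρ²=9 → inactive
o2: d²=136 > ρ²=9 → inactive
o3: d²=2 ≤ ρ²=9; F_rep = 26·(-1,-1)/2² = (-6.5000,-6.5000)
o4: d²=117 > ρ²=9 → inactive
F = F_att + ΣF_rep = (-5.5000,3.5000)
Δp = p'−p = (-0.5500,0.3500); α = Δx/Fx = (-11/20) / (-11/2) = 1/10
check: Δy/Fy = (7/20) / (7/2) = 1/10 ✓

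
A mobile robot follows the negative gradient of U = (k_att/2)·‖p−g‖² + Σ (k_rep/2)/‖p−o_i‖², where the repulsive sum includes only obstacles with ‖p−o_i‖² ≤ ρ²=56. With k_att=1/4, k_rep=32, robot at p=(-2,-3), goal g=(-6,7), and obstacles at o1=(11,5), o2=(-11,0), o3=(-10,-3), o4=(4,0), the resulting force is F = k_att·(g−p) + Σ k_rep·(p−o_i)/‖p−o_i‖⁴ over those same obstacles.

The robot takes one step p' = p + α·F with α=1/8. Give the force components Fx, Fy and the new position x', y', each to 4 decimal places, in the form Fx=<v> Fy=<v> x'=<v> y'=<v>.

Fx=-1.0948 Fy=2.4526 x'=-2.1369 y'=-2.6934

F_att = 1/4·(g−p) = 1/4·(-4,10) = (-1.0000,2.5000)
o1: d²=233 > ρ²=56 → inactive
o2: d²=90 > ρ²=56 → inactive
o3: d²=64 > ρ²=56 → inactive
o4: d²=45 ≤ ρ²=56; F_rep = 32·(-6,-3)/45² = (-0.0948,-0.0474)
F = F_att + ΣF_rep = (-1.0948,2.4526)
p' = p + 1/8·F = (-2.1369,-2.6934)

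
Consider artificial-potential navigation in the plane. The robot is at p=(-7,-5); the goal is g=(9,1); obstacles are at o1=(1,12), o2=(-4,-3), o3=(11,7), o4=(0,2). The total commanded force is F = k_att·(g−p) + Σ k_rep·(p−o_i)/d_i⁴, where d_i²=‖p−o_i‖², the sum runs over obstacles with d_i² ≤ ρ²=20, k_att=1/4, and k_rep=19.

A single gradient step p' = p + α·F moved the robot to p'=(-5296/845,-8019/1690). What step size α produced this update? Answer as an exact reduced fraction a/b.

α = 1/5

F_att = 1/4·(g−p) = 1/4·(16,6) = (4.0000,1.5000)
o1: d²=353 > ρ²=20 → inactive
o2: d²=13 ≤ ρ²=20; F_rep = 19·(-3,-2)/13² = (-0.3373,-0.2249)
o3: d²=468 > ρ²=20 → inactive
o4: d²=98 > ρ²=20 → inactive
F = F_att + ΣF_rep = (3.6627,1.2751)
Δp = p'−p = (0.7325,0.2550); α = Δx/Fx = (619/845) / (619/169) = 1/5
check: Δy/Fy = (431/1690) / (431/338) = 1/5 ✓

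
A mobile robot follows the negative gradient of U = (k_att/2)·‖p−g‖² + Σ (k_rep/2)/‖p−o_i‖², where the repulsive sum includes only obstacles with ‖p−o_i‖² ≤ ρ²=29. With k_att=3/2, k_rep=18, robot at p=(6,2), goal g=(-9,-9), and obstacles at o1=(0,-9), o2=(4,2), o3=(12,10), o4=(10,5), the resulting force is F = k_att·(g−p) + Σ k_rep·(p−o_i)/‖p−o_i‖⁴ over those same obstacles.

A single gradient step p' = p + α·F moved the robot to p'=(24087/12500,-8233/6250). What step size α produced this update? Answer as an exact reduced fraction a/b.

F_att = 3/2·(g−p) = 3/2·(-15,-11) = (-22.5000,-16.5000)
o1: d²=157 > ρ²=29 → inactive
o2: d²=4 ≤ ρ²=29; F_rep = 18·(2,0)/4² = (2.2500,0.0000)
o3: d²=100 > ρ²=29 → inactive
o4: d²=25 ≤ ρ²=29; F_rep = 18·(-4,-3)/25² = (-0.1152,-0.0864)
F = F_att + ΣF_rep = (-20.3652,-16.5864)
Δp = p'−p = (-4.0730,-3.3173); α = Δx/Fx = (-50913/12500) / (-50913/2500) = 1/5
check: Δy/Fy = (-20733/6250) / (-20733/1250) = 1/5 ✓

α = 1/5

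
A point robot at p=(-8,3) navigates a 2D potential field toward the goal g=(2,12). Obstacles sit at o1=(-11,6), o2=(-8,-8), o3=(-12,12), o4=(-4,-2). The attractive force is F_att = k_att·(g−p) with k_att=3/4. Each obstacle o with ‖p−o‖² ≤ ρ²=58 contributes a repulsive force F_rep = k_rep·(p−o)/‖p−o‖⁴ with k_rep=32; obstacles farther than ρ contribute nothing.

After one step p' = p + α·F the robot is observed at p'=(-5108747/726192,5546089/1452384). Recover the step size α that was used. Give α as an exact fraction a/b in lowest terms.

F_att = 3/4·(g−p) = 3/4·(10,9) = (7.5000,6.7500)
o1: d²=18 ≤ ρ²=58; F_rep = 32·(3,-3)/18² = (0.2963,-0.2963)
o2: d²=121 > ρ²=58 → inactive
o3: d²=97 > ρ²=58 → inactive
o4: d²=41 ≤ ρ²=58; F_rep = 32·(-4,5)/41² = (-0.0761,0.0952)
F = F_att + ΣF_rep = (7.7202,6.5489)
Δp = p'−p = (0.9650,0.8186); α = Δx/Fx = (700789/726192) / (700789/90774) = 1/8
check: Δy/Fy = (1188937/1452384) / (1188937/181548) = 1/8 ✓

α = 1/8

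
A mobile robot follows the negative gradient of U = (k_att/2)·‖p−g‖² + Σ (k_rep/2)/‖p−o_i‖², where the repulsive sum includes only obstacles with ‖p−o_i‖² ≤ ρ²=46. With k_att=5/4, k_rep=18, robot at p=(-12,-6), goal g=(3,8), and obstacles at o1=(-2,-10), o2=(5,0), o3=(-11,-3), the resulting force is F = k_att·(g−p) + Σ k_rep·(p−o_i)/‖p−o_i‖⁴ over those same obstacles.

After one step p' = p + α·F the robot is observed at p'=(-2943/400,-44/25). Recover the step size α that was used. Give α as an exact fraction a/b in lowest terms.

F_att = 5/4·(g−p) = 5/4·(15,14) = (18.7500,17.5000)
o1: d²=116 > ρ²=46 → inactive
o2: d²=325 > ρ²=46 → inactive
o3: d²=10 ≤ ρ²=46; F_rep = 18·(-1,-3)/10² = (-0.1800,-0.5400)
F = F_att + ΣF_rep = (18.5700,16.9600)
Δp = p'−p = (4.6425,4.2400); α = Δx/Fx = (1857/400) / (1857/100) = 1/4
check: Δy/Fy = (106/25) / (424/25) = 1/4 ✓

α = 1/4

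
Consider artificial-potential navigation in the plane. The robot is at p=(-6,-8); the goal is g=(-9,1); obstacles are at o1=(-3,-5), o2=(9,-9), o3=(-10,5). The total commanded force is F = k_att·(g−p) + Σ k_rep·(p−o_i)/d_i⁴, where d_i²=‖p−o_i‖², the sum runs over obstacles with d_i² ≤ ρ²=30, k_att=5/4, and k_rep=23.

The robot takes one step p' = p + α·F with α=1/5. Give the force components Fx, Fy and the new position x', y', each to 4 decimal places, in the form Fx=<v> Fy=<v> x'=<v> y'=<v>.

Fx=-3.9630 Fy=11.0370 x'=-6.7926 y'=-5.7926

F_att = 5/4·(g−p) = 5/4·(-3,9) = (-3.7500,11.2500)
o1: d²=18 ≤ ρ²=30; F_rep = 23·(-3,-3)/18² = (-0.2130,-0.2130)
o2: d²=226 > ρ²=30 → inactive
o3: d²=185 > ρ²=30 → inactive
F = F_att + ΣF_rep = (-3.9630,11.0370)
p' = p + 1/5·F = (-6.7926,-5.7926)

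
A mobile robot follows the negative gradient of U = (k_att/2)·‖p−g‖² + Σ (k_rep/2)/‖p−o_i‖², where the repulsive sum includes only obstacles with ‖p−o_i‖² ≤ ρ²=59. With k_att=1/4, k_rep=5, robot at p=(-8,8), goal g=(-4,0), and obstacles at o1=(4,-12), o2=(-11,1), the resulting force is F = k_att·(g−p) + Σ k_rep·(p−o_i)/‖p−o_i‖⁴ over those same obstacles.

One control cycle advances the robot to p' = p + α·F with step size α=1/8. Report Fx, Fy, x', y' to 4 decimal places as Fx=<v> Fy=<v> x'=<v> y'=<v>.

Fx=1.0045 Fy=-1.9896 x'=-7.8744 y'=7.7513

F_att = 1/4·(g−p) = 1/4·(4,-8) = (1.0000,-2.0000)
o1: d²=544 > ρ²=59 → inactive
o2: d²=58 ≤ ρ²=59; F_rep = 5·(3,7)/58² = (0.0045,0.0104)
F = F_att + ΣF_rep = (1.0045,-1.9896)
p' = p + 1/8·F = (-7.8744,7.7513)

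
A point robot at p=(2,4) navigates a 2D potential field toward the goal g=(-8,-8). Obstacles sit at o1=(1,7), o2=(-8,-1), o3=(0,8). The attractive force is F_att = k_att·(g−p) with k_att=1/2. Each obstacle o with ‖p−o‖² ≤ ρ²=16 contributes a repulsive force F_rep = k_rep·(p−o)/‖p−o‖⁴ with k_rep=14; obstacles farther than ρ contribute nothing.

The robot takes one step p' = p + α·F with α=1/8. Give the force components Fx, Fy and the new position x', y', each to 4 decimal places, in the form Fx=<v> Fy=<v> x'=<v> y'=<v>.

Fx=-4.8600 Fy=-6.4200 x'=1.3925 y'=3.1975

F_att = 1/2·(g−p) = 1/2·(-10,-12) = (-5.0000,-6.0000)
o1: d²=10 ≤ ρ²=16; F_rep = 14·(1,-3)/10² = (0.1400,-0.4200)
o2: d²=125 > ρ²=16 → inactive
o3: d²=20 > ρ²=16 → inactive
F = F_att + ΣF_rep = (-4.8600,-6.4200)
p' = p + 1/8·F = (1.3925,3.1975)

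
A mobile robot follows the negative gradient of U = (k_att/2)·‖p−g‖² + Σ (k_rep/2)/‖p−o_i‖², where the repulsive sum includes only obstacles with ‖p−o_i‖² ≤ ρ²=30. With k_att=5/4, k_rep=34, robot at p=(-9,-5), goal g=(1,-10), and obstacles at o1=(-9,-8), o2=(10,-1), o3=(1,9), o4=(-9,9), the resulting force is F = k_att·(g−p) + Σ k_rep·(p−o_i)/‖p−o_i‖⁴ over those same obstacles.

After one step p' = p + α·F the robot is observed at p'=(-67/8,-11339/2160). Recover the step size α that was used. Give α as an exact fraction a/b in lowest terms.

F_att = 5/4·(g−p) = 5/4·(10,-5) = (12.5000,-6.2500)
o1: d²=9 ≤ ρ²=30; F_rep = 34·(0,3)/9² = (0.0000,1.2593)
o2: d²=377 > ρ²=30 → inactive
o3: d²=296 > ρ²=30 → inactive
o4: d²=196 > ρ²=30 → inactive
F = F_att + ΣF_rep = (12.5000,-4.9907)
Δp = p'−p = (0.6250,-0.2495); α = Δx/Fx = (5/8) / (25/2) = 1/20
check: Δy/Fy = (-539/2160) / (-539/108) = 1/20 ✓

α = 1/20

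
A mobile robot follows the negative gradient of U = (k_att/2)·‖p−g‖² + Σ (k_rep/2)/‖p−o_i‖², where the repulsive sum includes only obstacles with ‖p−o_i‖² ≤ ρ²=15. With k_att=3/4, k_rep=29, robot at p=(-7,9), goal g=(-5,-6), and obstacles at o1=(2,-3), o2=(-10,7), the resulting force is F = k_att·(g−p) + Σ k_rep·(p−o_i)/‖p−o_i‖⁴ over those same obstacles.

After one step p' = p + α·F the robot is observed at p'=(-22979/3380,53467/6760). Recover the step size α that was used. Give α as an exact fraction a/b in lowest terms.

α = 1/10

F_att = 3/4·(g−p) = 3/4·(2,-15) = (1.5000,-11.2500)
o1: d²=225 > ρ²=15 → inactive
o2: d²=13 ≤ ρ²=15; F_rep = 29·(3,2)/13² = (0.5148,0.3432)
F = F_att + ΣF_rep = (2.0148,-10.9068)
Δp = p'−p = (0.2015,-1.0907); α = Δx/Fx = (681/3380) / (681/338) = 1/10
check: Δy/Fy = (-7373/6760) / (-7373/676) = 1/10 ✓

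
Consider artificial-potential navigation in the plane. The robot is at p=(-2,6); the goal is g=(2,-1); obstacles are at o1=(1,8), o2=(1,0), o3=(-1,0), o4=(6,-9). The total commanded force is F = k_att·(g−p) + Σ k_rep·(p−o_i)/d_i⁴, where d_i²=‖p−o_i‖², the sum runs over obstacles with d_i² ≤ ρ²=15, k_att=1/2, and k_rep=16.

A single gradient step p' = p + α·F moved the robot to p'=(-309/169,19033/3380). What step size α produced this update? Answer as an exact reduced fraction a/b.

F_att = 1/2·(g−p) = 1/2·(4,-7) = (2.0000,-3.5000)
o1: d²=13 ≤ ρ²=15; F_rep = 16·(-3,-2)/13² = (-0.2840,-0.1893)
o2: d²=45 > ρ²=15 → inactive
o3: d²=37 > ρ²=15 → inactive
o4: d²=289 > ρ²=15 → inactive
F = F_att + ΣF_rep = (1.7160,-3.6893)
Δp = p'−p = (0.1716,-0.3689); α = Δx/Fx = (29/169) / (290/169) = 1/10
check: Δy/Fy = (-1247/3380) / (-1247/338) = 1/10 ✓

α = 1/10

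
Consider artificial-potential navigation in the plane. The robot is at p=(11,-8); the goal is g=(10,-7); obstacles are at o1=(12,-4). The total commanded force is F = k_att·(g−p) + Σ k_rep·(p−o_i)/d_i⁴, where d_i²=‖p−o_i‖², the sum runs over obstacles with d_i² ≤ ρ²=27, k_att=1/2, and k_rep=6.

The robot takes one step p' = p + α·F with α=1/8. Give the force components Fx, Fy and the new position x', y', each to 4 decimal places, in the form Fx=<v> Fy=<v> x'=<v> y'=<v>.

F_att = 1/2·(g−p) = 1/2·(-1,1) = (-0.5000,0.5000)
o1: d²=17 ≤ ρ²=27; F_rep = 6·(-1,-4)/17² = (-0.0208,-0.0830)
F = F_att + ΣF_rep = (-0.5208,0.4170)
p' = p + 1/8·F = (10.9349,-7.9479)

Fx=-0.5208 Fy=0.4170 x'=10.9349 y'=-7.9479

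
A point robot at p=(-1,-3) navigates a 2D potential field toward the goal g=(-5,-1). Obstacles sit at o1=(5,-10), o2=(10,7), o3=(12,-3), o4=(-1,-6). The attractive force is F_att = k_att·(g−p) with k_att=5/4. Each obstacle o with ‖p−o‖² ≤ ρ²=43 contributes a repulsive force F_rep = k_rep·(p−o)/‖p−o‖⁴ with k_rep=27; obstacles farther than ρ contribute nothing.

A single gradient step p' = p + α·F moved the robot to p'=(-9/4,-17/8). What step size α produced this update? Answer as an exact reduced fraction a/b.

α = 1/4

F_att = 5/4·(g−p) = 5/4·(-4,2) = (-5.0000,2.5000)
o1: d²=85 > ρ²=43 → inactive
o2: d²=221 > ρ²=43 → inactive
o3: d²=169 > ρ²=43 → inactive
o4: d²=9 ≤ ρ²=43; F_rep = 27·(0,3)/9² = (0.0000,1.0000)
F = F_att + ΣF_rep = (-5.0000,3.5000)
Δp = p'−p = (-1.2500,0.8750); α = Δx/Fx = (-5/4) / (-5) = 1/4
check: Δy/Fy = (7/8) / (7/2) = 1/4 ✓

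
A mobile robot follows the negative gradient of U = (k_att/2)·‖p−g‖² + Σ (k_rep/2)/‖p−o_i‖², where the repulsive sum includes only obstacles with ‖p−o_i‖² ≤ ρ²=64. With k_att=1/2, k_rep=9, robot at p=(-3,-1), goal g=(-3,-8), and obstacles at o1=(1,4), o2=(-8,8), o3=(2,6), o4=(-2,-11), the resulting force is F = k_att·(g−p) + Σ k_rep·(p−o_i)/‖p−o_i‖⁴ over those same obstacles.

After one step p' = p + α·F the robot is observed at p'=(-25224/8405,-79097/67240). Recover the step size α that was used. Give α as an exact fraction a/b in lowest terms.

F_att = 1/2·(g−p) = 1/2·(0,-7) = (0.0000,-3.5000)
o1: d²=41 ≤ ρ²=64; F_rep = 9·(-4,-5)/41² = (-0.0214,-0.0268)
o2: d²=106 > ρ²=64 → inactive
o3: d²=74 > ρ²=64 → inactive
o4: d²=101 > ρ²=64 → inactive
F = F_att + ΣF_rep = (-0.0214,-3.5268)
Δp = p'−p = (-0.0011,-0.1763); α = Δx/Fx = (-9/8405) / (-36/1681) = 1/20
check: Δy/Fy = (-11857/67240) / (-11857/3362) = 1/20 ✓

α = 1/20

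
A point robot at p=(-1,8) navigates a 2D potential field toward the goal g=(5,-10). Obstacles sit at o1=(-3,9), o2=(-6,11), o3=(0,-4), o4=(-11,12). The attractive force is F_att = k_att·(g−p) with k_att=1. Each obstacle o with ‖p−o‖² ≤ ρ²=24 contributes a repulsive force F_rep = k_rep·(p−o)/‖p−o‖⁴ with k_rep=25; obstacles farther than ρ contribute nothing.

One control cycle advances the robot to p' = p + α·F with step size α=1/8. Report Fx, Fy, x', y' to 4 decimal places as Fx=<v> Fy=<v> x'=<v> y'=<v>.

F_att = 1·(g−p) = 1·(6,-18) = (6.0000,-18.0000)
o1: d²=5 ≤ ρ²=24; F_rep = 25·(2,-1)/5² = (2.0000,-1.0000)
o2: d²=34 > ρ²=24 → inactive
o3: d²=145 > ρ²=24 → inactive
o4: d²=116 > ρ²=24 → inactive
F = F_att + ΣF_rep = (8.0000,-19.0000)
p' = p + 1/8·F = (0.0000,5.6250)

Fx=8.0000 Fy=-19.0000 x'=0.0000 y'=5.6250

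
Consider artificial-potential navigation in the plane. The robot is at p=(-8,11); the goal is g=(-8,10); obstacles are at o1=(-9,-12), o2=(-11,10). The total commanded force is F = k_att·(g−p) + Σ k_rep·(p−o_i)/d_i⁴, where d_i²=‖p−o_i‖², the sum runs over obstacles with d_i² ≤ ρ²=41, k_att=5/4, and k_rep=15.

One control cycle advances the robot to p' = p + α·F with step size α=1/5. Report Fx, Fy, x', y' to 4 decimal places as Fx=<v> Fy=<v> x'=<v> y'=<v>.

Fx=0.4500 Fy=-1.1000 x'=-7.9100 y'=10.7800

F_att = 5/4·(g−p) = 5/4·(0,-1) = (0.0000,-1.2500)
o1: d²=530 > ρ²=41 → inactive
o2: d²=10 ≤ ρ²=41; F_rep = 15·(3,1)/10² = (0.4500,0.1500)
F = F_att + ΣF_rep = (0.4500,-1.1000)
p' = p + 1/5·F = (-7.9100,10.7800)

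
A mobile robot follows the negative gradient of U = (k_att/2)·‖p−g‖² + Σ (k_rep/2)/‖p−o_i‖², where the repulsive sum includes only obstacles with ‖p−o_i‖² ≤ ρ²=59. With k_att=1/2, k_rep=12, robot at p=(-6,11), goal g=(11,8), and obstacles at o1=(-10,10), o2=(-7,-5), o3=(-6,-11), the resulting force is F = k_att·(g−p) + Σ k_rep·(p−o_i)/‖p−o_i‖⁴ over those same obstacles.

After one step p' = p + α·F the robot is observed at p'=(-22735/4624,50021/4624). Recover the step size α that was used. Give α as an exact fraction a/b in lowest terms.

α = 1/8

F_att = 1/2·(g−p) = 1/2·(17,-3) = (8.5000,-1.5000)
o1: d²=17 ≤ ρ²=59; F_rep = 12·(4,1)/17² = (0.1661,0.0415)
o2: d²=257 > ρ²=59 → inactive
o3: d²=484 > ρ²=59 → inactive
F = F_att + ΣF_rep = (8.6661,-1.4585)
Δp = p'−p = (1.0833,-0.1823); α = Δx/Fx = (5009/4624) / (5009/578) = 1/8
check: Δy/Fy = (-843/4624) / (-843/578) = 1/8 ✓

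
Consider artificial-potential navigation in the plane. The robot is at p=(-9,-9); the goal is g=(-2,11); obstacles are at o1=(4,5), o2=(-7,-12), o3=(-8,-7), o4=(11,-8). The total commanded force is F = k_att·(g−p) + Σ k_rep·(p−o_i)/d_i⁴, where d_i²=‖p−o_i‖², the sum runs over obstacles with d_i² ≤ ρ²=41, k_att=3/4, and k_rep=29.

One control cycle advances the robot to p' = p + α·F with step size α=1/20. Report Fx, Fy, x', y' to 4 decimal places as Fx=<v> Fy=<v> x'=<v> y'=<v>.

Fx=3.7468 Fy=13.1948 x'=-8.8127 y'=-8.3403

F_att = 3/4·(g−p) = 3/4·(7,20) = (5.2500,15.0000)
o1: d²=365 > ρ²=41 → inactive
o2: d²=13 ≤ ρ²=41; F_rep = 29·(-2,3)/13² = (-0.3432,0.5148)
o3: d²=5 ≤ ρ²=41; F_rep = 29·(-1,-2)/5² = (-1.1600,-2.3200)
o4: d²=401 > ρ²=41 → inactive
F = F_att + ΣF_rep = (3.7468,13.1948)
p' = p + 1/20·F = (-8.8127,-8.3403)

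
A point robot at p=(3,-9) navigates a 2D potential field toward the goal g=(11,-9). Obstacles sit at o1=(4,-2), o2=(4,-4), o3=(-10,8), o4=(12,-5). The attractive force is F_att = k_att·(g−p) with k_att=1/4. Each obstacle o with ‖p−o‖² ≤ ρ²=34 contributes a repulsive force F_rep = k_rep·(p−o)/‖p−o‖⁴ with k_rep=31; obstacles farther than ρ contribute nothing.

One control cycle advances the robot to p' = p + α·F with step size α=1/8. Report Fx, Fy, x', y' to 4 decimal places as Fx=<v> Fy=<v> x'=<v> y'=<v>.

Fx=1.9541 Fy=-0.2293 x'=3.2443 y'=-9.0287

F_att = 1/4·(g−p) = 1/4·(8,0) = (2.0000,0.0000)
o1: d²=50 > ρ²=34 → inactive
o2: d²=26 ≤ ρ²=34; F_rep = 31·(-1,-5)/26² = (-0.0459,-0.2293)
o3: d²=458 > ρ²=34 → inactive
o4: d²=97 > ρ²=34 → inactive
F = F_att + ΣF_rep = (1.9541,-0.2293)
p' = p + 1/8·F = (3.2443,-9.0287)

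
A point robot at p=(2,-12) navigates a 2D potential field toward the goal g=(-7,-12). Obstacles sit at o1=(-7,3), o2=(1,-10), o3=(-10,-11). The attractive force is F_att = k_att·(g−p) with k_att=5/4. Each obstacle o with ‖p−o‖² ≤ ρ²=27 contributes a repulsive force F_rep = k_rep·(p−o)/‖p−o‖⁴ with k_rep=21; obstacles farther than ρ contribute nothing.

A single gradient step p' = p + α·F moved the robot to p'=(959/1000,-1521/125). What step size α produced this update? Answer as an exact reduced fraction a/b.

F_att = 5/4·(g−p) = 5/4·(-9,0) = (-11.2500,0.0000)
o1: d²=306 > ρ²=27 → inactive
o2: d²=5 ≤ ρ²=27; F_rep = 21·(1,-2)/5² = (0.8400,-1.6800)
o3: d²=145 > ρ²=27 → inactive
F = F_att + ΣF_rep = (-10.4100,-1.6800)
Δp = p'−p = (-1.0410,-0.1680); α = Δx/Fx = (-1041/1000) / (-1041/100) = 1/10
check: Δy/Fy = (-21/125) / (-42/25) = 1/10 ✓

α = 1/10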